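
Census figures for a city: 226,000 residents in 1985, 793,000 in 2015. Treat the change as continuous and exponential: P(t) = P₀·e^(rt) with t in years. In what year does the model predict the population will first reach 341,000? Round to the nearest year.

year 1995

r = ln(793000/226000) / 30 = 1.25529/30 ≈ 0.041843 per year
t = ln(341000/226000) / r = 0.41135/0.041843 ≈ 9.83 years after 1985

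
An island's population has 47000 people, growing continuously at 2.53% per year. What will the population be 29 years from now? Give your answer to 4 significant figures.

P(29) = 47000 · e^(0.0253·29) = 47000 · e^(0.7337)
= 47000 · 2.08277 ≈ 97890.31

≈ 97,890 people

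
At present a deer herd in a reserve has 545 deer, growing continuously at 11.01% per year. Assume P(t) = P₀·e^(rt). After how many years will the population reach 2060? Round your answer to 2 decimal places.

t ≈ 12.08 years

2060 = 545 · e^(0.1101·t)
t = ln(2060/545) / 0.1101 = ln(3.77982) / 0.1101 = 1.32968 / 0.1101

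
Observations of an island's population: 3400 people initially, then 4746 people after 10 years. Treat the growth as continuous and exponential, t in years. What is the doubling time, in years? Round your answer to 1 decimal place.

doubling time ≈ 20.8 years

r = ln(4746/3400) / 10 = ln(1.39588) / 10 ≈ 0.033353 per year
doubling time = ln 2 / |r| = 0.69315 / 0.033353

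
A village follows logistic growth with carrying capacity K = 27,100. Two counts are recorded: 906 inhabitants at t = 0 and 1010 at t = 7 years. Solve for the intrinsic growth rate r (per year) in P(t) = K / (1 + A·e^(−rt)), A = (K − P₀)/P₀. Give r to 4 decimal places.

A = (27100 − 906)/906 = 28.9117
1010 = 27100/(1 + 28.9117·e^(−r·7)) → e^(−7r) = (26.83168 − 1)/28.9117 = 0.893468
r = −ln(0.893468)/7 = 0.11264/7

r ≈ 0.0161 per year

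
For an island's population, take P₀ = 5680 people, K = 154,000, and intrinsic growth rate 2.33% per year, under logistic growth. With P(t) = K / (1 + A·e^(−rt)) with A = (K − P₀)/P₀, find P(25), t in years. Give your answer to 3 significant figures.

≈ 9,880 people

A = (154000 − 5680)/5680 = 26.11268
P(25) = 154000 / (1 + 26.11268·e^(−0.0233·25)) = 154000 / (1 + 26.11268·0.5585)
= 154000 / 15.58394 ≈ 9881.97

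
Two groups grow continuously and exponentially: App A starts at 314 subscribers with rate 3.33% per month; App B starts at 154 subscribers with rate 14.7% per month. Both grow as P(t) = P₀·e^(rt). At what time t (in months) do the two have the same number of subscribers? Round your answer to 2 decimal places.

t ≈ 6.27 months

314·e^(0.0333t) = 154·e^(0.147t)
314/154 = e^((0.147 − 0.0333)t) → ln(2.03896) = 0.1137·t
t = 0.71244 / 0.1137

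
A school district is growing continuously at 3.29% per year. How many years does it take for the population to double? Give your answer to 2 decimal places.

doubling time ≈ 21.07 years

doubling time = ln(2) / |r| = 0.69315 / 0.0329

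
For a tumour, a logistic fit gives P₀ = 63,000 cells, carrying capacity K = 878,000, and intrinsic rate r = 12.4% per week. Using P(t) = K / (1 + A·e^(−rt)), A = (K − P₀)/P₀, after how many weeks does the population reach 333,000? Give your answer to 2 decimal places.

t ≈ 16.67 weeks

A = (878000 − 63000)/63000 = 12.93651
333000 = 878000/(1 + 12.93651·e^(−0.124t)) → 1 + 12.93651·e^(−0.124t) = 2.63664
e^(−0.124t) = 0.126513 → t = ln(7.90433)/0.124 = 2.06741/0.124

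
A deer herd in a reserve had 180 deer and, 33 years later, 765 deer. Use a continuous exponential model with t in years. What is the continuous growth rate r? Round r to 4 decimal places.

765 = 180 · e^(r·33)
e^(33r) = 765/180 = 4.25
r = ln(4.25) / 33 = 1.44692 / 33

r ≈ 0.0438 per year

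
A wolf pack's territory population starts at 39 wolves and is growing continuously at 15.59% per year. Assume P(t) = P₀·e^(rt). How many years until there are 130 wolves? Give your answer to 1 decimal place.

t ≈ 7.7 years

130 = 39 · e^(0.1559·t)
t = ln(130/39) / 0.1559 = ln(3.33333) / 0.1559 = 1.20397 / 0.1559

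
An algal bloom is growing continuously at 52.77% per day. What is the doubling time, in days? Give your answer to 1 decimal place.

doubling time ≈ 1.3 days

doubling time = ln(2) / |r| = 0.69315 / 0.5277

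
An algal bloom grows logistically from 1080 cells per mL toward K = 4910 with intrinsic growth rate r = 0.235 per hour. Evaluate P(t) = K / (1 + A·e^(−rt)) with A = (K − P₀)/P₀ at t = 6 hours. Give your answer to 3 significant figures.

≈ 2,630 cells per mL

A = (4910 − 1080)/1080 = 3.5463
P(6) = 4910 / (1 + 3.5463·e^(−0.235·6)) = 4910 / (1 + 3.5463·0.244143)
= 4910 / 1.8658 ≈ 2631.57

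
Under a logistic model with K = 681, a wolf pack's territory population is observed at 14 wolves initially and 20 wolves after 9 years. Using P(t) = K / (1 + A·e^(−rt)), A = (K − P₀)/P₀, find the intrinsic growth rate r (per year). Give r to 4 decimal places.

r ≈ 0.0406 per year

A = (681 − 14)/14 = 47.64286
20 = 681/(1 + 47.64286·e^(−r·9)) → e^(−9r) = (34.05 − 1)/47.64286 = 0.693703
r = −ln(0.693703)/9 = 0.36571/9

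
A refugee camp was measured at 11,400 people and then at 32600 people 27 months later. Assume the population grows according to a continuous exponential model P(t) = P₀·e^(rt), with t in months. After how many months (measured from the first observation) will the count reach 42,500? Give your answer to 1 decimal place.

r = ln(32600/11400) / 27 ≈ 0.038915 per month
t = ln(42500/11400) / r = 1.31589 / 0.038915 ≈ 33.815

t ≈ 33.8 months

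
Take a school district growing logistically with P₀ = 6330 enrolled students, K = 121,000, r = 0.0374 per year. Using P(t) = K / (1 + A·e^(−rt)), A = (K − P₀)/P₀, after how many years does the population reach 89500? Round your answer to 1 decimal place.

A = (121000 − 6330)/6330 = 18.11532
89500 = 121000/(1 + 18.11532·e^(−0.0374t)) → 1 + 18.11532·e^(−0.0374t) = 1.35196
e^(−0.0374t) = 0.019429 → t = ln(51.47052)/0.0374 = 3.94101/0.0374

t ≈ 105.4 years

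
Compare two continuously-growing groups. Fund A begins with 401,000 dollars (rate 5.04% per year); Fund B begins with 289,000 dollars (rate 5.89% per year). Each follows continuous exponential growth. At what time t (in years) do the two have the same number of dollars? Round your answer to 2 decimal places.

t ≈ 38.53 years

401000·e^(0.0504t) = 289000·e^(0.0589t)
401000/289000 = e^((0.0589 − 0.0504)t) → ln(1.38754) = 0.0085·t
t = 0.32753 / 0.0085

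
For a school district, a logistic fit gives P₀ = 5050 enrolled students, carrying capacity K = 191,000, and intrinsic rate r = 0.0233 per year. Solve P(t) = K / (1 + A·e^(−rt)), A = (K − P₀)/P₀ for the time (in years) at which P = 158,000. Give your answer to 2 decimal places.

A = (191000 − 5050)/5050 = 36.82178
158000 = 191000/(1 + 36.82178·e^(−0.0233t)) → 1 + 36.82178·e^(−0.0233t) = 1.20886
e^(−0.0233t) = 0.005672 → t = ln(176.29823)/0.0233 = 5.17218/0.0233

t ≈ 221.98 years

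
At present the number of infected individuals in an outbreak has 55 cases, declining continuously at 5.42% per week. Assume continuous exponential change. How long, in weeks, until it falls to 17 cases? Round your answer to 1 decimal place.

17 = 55 · e^(-0.0542·t)
t = ln(17/55) / -0.0542 = ln(0.30909) / -0.0542 = -1.17412 / -0.0542

t ≈ 21.7 weeks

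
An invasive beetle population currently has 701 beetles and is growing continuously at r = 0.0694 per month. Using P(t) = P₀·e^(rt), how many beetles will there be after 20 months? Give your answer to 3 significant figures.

≈ 2,810 beetles

P(20) = 701 · e^(0.0694·20) = 701 · e^(1.388)
= 701 · 4.00683 ≈ 2808.79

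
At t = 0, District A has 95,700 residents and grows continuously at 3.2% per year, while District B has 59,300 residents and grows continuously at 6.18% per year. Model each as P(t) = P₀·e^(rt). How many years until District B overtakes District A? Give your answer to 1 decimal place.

t ≈ 16.1 years

95700·e^(0.032t) = 59300·e^(0.0618t)
95700/59300 = e^((0.0618 − 0.032)t) → ln(1.61383) = 0.0298·t
t = 0.47861 / 0.0298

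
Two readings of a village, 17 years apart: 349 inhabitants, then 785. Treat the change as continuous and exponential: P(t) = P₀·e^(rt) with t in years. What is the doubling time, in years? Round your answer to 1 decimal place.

r = ln(785/349) / 17 = ln(2.24928) / 17 ≈ 0.047683 per year
doubling time = ln 2 / |r| = 0.69315 / 0.047683

doubling time ≈ 14.5 years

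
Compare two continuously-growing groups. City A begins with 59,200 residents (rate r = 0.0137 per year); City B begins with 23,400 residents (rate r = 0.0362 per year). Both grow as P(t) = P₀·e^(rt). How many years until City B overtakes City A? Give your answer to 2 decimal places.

59200·e^(0.0137t) = 23400·e^(0.0362t)
59200/23400 = e^((0.0362 − 0.0137)t) → ln(2.52991) = 0.0225·t
t = 0.92819 / 0.0225

t ≈ 41.25 years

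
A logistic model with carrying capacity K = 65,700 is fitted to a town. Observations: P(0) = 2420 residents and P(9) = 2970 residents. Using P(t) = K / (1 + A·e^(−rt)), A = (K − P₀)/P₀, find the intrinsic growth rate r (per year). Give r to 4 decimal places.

A = (65700 − 2420)/2420 = 26.14876
2970 = 65700/(1 + 26.14876·e^(−r·9)) → e^(−9r) = (22.12121 − 1)/26.14876 = 0.807733
r = −ln(0.807733)/9 = 0.21352/9

r ≈ 0.0237 per year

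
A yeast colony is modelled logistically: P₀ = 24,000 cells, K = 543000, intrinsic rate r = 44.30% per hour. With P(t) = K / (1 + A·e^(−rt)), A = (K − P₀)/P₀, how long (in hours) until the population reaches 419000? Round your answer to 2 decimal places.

t ≈ 9.69 hours

A = (543000 − 24000)/24000 = 21.625
419000 = 543000/(1 + 21.625·e^(−0.443t)) → 1 + 21.625·e^(−0.443t) = 1.29594
e^(−0.443t) = 0.013685 → t = ln(73.07157)/0.443 = 4.29144/0.443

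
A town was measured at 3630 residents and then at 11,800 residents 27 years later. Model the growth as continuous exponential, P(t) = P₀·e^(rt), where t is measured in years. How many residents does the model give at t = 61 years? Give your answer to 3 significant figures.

≈ 52,100 residents

r = ln(11800/3630) / 27 ≈ 0.043662 per year
P(61) = 3630 · e^(0.043662·61) = 3630 · 14.34449 ≈ 52070.5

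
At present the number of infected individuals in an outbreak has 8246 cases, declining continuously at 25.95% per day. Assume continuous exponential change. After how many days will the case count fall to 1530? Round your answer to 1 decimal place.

t ≈ 6.5 days

1530 = 8246 · e^(-0.2595·t)
t = ln(1530/8246) / -0.2595 = ln(0.18554) / -0.2595 = -1.68446 / -0.2595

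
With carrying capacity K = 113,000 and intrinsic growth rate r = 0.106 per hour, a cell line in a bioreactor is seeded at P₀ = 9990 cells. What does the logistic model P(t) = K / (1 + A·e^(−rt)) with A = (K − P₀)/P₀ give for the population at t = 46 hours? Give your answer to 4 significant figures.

≈ 104,800 cells

A = (113000 − 9990)/9990 = 10.31131
P(46) = 113000 / (1 + 10.31131·e^(−0.106·46)) = 113000 / (1 + 10.31131·0.007627)
= 113000 / 1.07865 ≈ 104760.66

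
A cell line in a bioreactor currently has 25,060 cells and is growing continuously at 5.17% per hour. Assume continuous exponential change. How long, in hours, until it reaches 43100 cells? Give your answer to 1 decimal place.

t ≈ 10.5 hours

43100 = 25060 · e^(0.0517·t)
t = ln(43100/25060) / 0.0517 = ln(1.71987) / 0.0517 = 0.54225 / 0.0517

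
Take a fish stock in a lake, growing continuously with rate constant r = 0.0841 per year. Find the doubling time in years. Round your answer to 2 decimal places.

doubling time = ln(2) / |r| = 0.69315 / 0.0841

doubling time ≈ 8.24 years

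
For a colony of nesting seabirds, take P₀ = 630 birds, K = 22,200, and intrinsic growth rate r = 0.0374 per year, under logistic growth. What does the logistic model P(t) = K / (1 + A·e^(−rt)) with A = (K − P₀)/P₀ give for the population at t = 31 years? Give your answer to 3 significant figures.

A = (22200 − 630)/630 = 34.2381
P(31) = 22200 / (1 + 34.2381·e^(−0.0374·31)) = 22200 / (1 + 34.2381·0.313674)
= 22200 / 11.73961 ≈ 1891.03

≈ 1,890 birds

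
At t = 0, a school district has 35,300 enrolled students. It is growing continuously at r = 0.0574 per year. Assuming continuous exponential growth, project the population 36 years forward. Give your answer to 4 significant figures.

P(36) = 35300 · e^(0.0574·36) = 35300 · e^(2.0664)
= 35300 · 7.89635 ≈ 278740.98

≈ 278,700 enrolled students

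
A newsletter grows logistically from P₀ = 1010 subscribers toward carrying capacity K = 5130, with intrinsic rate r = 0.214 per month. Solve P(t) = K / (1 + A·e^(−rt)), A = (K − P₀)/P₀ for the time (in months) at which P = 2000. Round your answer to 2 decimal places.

t ≈ 4.48 months

A = (5130 − 1010)/1010 = 4.07921
2000 = 5130/(1 + 4.07921·e^(−0.214t)) → 1 + 4.07921·e^(−0.214t) = 2.565
e^(−0.214t) = 0.383653 → t = ln(2.60652)/0.214 = 0.95802/0.214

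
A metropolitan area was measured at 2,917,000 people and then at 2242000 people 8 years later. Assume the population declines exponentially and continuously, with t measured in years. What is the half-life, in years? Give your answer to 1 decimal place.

r = ln(2242000/2917000) / 8 = ln(0.7686) / 8 ≈ -0.032898 per year
half-life = ln 2 / |r| = 0.69315 / 0.032898

half-life ≈ 21.1 years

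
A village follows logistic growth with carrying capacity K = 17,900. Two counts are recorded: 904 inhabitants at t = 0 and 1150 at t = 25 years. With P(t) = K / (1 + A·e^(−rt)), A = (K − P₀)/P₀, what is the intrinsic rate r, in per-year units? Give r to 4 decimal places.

r ≈ 0.0102 per year

A = (17900 − 904)/904 = 18.80088
1150 = 17900/(1 + 18.80088·e^(−r·25)) → e^(−25r) = (15.56522 − 1)/18.80088 = 0.774709
r = −ln(0.774709)/25 = 0.25527/25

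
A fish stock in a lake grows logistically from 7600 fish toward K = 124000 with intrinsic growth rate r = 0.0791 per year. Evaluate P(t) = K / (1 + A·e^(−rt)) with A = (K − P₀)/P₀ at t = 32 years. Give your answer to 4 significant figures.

A = (124000 − 7600)/7600 = 15.31579
P(32) = 124000 / (1 + 15.31579·e^(−0.0791·32)) = 124000 / (1 + 15.31579·0.079563)
= 124000 / 2.21858 ≈ 55891.67

≈ 55,890 fish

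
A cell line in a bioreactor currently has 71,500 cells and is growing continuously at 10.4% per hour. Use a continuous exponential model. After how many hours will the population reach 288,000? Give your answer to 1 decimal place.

288000 = 71500 · e^(0.104·t)
t = ln(288000/71500) / 0.104 = ln(4.02797) / 0.104 = 1.39326 / 0.104

t ≈ 13.4 hours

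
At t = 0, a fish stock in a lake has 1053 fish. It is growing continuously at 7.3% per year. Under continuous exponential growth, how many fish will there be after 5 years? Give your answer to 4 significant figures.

≈ 1,517 fish

P(5) = 1053 · e^(0.073·5) = 1053 · e^(0.365)
= 1053 · 1.44051 ≈ 1516.86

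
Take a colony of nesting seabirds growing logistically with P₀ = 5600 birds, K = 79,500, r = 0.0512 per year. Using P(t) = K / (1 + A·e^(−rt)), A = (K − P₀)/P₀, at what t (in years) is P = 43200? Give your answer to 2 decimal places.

t ≈ 53.79 years

A = (79500 − 5600)/5600 = 13.19643
43200 = 79500/(1 + 13.19643·e^(−0.0512t)) → 1 + 13.19643·e^(−0.0512t) = 1.84028
e^(−0.0512t) = 0.063675 → t = ln(15.70484)/0.0512 = 2.75397/0.0512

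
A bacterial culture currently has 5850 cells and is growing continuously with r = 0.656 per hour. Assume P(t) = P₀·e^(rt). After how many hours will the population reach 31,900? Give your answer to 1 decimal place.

t ≈ 2.6 hours

31900 = 5850 · e^(0.656·t)
t = ln(31900/5850) / 0.656 = ln(5.45299) / 0.656 = 1.69616 / 0.656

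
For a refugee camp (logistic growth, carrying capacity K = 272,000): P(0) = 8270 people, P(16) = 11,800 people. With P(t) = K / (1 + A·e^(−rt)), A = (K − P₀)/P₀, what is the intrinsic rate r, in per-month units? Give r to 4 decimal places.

r ≈ 0.0231 per month

A = (272000 − 8270)/8270 = 31.88996
11800 = 272000/(1 + 31.88996·e^(−r·16)) → e^(−16r) = (23.05085 − 1)/31.88996 = 0.691467
r = −ln(0.691467)/16 = 0.36894/16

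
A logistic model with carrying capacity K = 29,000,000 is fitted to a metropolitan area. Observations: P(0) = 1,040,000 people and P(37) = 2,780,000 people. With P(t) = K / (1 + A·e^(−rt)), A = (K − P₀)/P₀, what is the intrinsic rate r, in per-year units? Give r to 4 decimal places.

A = (29000000 − 1040000)/1040000 = 26.88462
2780000 = 29000000/(1 + 26.88462·e^(−r·37)) → e^(−37r) = (10.43165 − 1)/26.88462 = 0.35082
r = −ln(0.35082)/37 = 1.04748/37

r ≈ 0.0283 per year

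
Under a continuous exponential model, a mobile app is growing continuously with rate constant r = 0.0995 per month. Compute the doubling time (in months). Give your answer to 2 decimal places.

doubling time = ln(2) / |r| = 0.69315 / 0.0995

doubling time ≈ 6.97 months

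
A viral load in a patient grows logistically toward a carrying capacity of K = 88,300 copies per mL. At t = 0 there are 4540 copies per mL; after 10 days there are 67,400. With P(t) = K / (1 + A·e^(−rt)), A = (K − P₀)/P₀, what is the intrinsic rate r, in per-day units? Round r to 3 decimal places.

A = (88300 − 4540)/4540 = 18.44934
67400 = 88300/(1 + 18.44934·e^(−r·10)) → e^(−10r) = (1.31009 − 1)/18.44934 = 0.016808
r = −ln(0.016808)/10 = 4.08592/10

r ≈ 0.409 per day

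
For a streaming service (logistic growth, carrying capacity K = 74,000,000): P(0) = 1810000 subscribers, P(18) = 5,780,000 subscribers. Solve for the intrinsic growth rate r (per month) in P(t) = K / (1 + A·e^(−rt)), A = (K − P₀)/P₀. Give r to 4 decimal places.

A = (74000000 − 1810000)/1810000 = 39.88398
5780000 = 74000000/(1 + 39.88398·e^(−r·18)) → e^(−18r) = (12.80277 − 1)/39.88398 = 0.295928
r = −ln(0.295928)/18 = 1.21764/18

r ≈ 0.0676 per month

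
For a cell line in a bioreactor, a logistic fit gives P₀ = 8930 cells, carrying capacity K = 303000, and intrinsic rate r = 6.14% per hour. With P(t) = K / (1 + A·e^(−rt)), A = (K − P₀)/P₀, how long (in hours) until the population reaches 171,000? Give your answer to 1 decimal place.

t ≈ 61.1 hours

A = (303000 − 8930)/8930 = 32.93057
171000 = 303000/(1 + 32.93057·e^(−0.0614t)) → 1 + 32.93057·e^(−0.0614t) = 1.77193
e^(−0.0614t) = 0.023441 → t = ln(42.66006)/0.0614 = 3.75326/0.0614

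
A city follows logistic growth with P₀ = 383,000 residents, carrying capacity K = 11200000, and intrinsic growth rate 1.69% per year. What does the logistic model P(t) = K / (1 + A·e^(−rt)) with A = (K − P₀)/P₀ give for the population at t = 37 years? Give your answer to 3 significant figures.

≈ 695,000 residents

A = (11200000 − 383000)/383000 = 28.24282
P(37) = 11200000 / (1 + 28.24282·e^(−0.0169·37)) = 11200000 / (1 + 28.24282·0.535101)
= 11200000 / 16.11276 ≈ 695101.38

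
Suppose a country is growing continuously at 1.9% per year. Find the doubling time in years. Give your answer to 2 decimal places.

doubling time ≈ 36.48 years

doubling time = ln(2) / |r| = 0.69315 / 0.019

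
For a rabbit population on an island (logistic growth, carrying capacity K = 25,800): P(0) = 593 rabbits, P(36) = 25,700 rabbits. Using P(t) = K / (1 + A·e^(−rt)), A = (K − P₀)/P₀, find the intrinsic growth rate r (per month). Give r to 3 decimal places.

A = (25800 − 593)/593 = 42.50759
25700 = 25800/(1 + 42.50759·e^(−r·36)) → e^(−36r) = (1.00389 − 1)/42.50759 = 0.000092
r = −ln(0.000092)/36 = 9.29876/36

r ≈ 0.258 per month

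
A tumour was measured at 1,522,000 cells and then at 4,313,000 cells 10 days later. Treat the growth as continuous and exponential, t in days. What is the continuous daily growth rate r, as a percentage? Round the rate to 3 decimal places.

r ≈ 10.416% per day

4313000 = 1522000 · e^(r·10)
e^(10r) = 4313000/1522000 = 2.83377
r = ln(2.83377) / 10 = 1.04161 / 10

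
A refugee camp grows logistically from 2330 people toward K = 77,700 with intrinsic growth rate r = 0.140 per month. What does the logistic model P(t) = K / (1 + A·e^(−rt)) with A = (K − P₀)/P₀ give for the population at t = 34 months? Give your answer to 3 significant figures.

A = (77700 − 2330)/2330 = 32.34764
P(34) = 77700 / (1 + 32.34764·e^(−0.14·34)) = 77700 / (1 + 32.34764·0.008566)
= 77700 / 1.27708 ≈ 60842.05

≈ 60,800 people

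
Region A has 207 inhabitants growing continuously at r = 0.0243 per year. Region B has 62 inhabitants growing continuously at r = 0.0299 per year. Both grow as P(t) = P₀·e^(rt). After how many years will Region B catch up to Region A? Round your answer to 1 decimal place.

t ≈ 215.3 years

207·e^(0.0243t) = 62·e^(0.0299t)
207/62 = e^((0.0299 − 0.0243)t) → ln(3.33871) = 0.0056·t
t = 1.20558 / 0.0056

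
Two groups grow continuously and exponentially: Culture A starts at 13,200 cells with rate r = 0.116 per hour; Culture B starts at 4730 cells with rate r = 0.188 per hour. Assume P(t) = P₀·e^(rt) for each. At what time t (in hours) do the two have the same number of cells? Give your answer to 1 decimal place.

13200·e^(0.116t) = 4730·e^(0.188t)
13200/4730 = e^((0.188 − 0.116)t) → ln(2.7907) = 0.072·t
t = 1.02629 / 0.072

t ≈ 14.3 hours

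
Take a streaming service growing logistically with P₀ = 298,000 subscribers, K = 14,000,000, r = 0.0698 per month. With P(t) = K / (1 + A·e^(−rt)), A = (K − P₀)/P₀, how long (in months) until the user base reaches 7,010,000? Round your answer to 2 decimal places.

A = (14000000 − 298000)/298000 = 45.97987
7010000 = 14000000/(1 + 45.97987·e^(−0.0698t)) → 1 + 45.97987·e^(−0.0698t) = 1.99715
e^(−0.0698t) = 0.021687 → t = ln(46.11142)/0.0698 = 3.83106/0.0698

t ≈ 54.89 months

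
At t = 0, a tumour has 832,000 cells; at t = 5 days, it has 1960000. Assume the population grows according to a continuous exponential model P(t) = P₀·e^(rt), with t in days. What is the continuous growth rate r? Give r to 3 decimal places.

r ≈ 0.171 per day

1960000 = 832000 · e^(r·5)
e^(5r) = 1960000/832000 = 2.35577
r = ln(2.35577) / 5 = 0.85687 / 5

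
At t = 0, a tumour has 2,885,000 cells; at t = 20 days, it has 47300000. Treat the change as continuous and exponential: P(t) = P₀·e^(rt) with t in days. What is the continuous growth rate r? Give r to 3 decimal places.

r ≈ 0.140 per day

47300000 = 2885000 · e^(r·20)
e^(20r) = 47300000/2885000 = 16.39515
r = ln(16.39515) / 20 = 2.79699 / 20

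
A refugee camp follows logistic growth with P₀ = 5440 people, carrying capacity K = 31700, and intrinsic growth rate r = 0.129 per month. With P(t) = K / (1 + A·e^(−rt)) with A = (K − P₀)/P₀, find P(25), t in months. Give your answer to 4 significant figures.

A = (31700 − 5440)/5440 = 4.82721
P(25) = 31700 / (1 + 4.82721·e^(−0.129·25)) = 31700 / (1 + 4.82721·0.039756)
= 31700 / 1.19191 ≈ 26595.98

≈ 26,600 people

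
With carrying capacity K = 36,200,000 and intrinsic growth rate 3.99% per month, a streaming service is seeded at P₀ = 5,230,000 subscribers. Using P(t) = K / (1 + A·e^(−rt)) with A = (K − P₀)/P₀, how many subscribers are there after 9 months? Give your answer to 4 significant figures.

≈ 7,050,000 subscribers

A = (36200000 − 5230000)/5230000 = 5.92161
P(9) = 36200000 / (1 + 5.92161·e^(−0.0399·9)) = 36200000 / (1 + 5.92161·0.698305)
= 36200000 / 5.13508 ≈ 7049543.47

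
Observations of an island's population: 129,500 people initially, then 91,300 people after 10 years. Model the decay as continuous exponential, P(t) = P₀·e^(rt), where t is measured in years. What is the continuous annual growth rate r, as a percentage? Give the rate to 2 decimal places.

91300 = 129500 · e^(r·10)
e^(10r) = 91300/129500 = 0.70502
r = ln(0.70502) / 10 = -0.34953 / 10

r ≈ -3.50% per year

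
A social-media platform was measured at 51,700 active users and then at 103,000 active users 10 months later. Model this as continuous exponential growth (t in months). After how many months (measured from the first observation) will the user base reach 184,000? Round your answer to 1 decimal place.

t ≈ 18.4 months

r = ln(103000/51700) / 10 ≈ 0.068927 per month
t = ln(184000/51700) / r = 1.26948 / 0.068927 ≈ 18.418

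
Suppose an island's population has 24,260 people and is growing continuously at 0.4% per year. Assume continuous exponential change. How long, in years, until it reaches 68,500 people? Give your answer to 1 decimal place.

t ≈ 259.5 years

68500 = 24260 · e^(0.004·t)
t = ln(68500/24260) / 0.004 = ln(2.82358) / 0.004 = 1.038 / 0.004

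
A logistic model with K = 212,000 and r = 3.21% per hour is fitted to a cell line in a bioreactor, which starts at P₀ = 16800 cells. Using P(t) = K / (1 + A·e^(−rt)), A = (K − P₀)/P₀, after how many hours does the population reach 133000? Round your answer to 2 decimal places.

A = (212000 − 16800)/16800 = 11.61905
133000 = 212000/(1 + 11.61905·e^(−0.0321t)) → 1 + 11.61905·e^(−0.0321t) = 1.59398
e^(−0.0321t) = 0.051122 → t = ln(19.56118)/0.0321 = 2.97355/0.0321

t ≈ 92.63 hours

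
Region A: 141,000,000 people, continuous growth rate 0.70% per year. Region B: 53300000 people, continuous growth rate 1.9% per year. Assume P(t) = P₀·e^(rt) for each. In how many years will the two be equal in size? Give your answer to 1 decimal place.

141000000·e^(0.007t) = 53300000·e^(0.019t)
141000000/53300000 = e^((0.019 − 0.007)t) → ln(2.6454) = 0.012·t
t = 0.97282 / 0.012

t ≈ 81.1 years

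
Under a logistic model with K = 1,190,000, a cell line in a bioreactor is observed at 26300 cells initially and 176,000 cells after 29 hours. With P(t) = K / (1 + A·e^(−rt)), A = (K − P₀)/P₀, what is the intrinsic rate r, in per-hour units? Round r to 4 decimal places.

A = (1190000 − 26300)/26300 = 44.24715
176000 = 1190000/(1 + 44.24715·e^(−r·29)) → e^(−29r) = (6.76136 − 1)/44.24715 = 0.130209
r = −ln(0.130209)/29 = 2.03862/29

r ≈ 0.0703 per hour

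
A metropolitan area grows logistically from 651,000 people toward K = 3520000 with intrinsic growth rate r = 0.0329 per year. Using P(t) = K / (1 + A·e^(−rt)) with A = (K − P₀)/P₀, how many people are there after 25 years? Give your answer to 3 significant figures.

≈ 1,200,000 people

A = (3520000 − 651000)/651000 = 4.40707
P(25) = 3520000 / (1 + 4.40707·e^(−0.0329·25)) = 3520000 / (1 + 4.40707·0.439332)
= 3520000 / 2.93616 ≈ 1198842.74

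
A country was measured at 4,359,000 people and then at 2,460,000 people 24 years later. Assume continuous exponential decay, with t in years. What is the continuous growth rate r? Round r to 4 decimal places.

2460000 = 4359000 · e^(r·24)
e^(24r) = 2460000/4359000 = 0.56435
r = ln(0.56435) / 24 = -0.57208 / 24

r ≈ -0.0238 per year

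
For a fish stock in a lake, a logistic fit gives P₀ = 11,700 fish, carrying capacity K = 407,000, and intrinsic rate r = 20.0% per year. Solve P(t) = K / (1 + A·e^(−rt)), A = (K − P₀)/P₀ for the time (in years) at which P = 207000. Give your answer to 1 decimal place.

t ≈ 17.8 years

A = (407000 − 11700)/11700 = 33.78632
207000 = 407000/(1 + 33.78632·e^(−0.2t)) → 1 + 33.78632·e^(−0.2t) = 1.96618
e^(−0.2t) = 0.028597 → t = ln(34.96885)/0.2 = 3.55446/0.2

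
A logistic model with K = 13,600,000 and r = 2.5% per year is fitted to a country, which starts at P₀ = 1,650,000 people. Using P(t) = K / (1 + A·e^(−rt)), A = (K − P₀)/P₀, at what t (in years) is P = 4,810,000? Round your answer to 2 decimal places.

t ≈ 55.08 years

A = (13600000 − 1650000)/1650000 = 7.24242
4810000 = 13600000/(1 + 7.24242·e^(−0.025t)) → 1 + 7.24242·e^(−0.025t) = 2.82744
e^(−0.025t) = 0.252325 → t = ln(3.96315)/0.025 = 1.37704/0.025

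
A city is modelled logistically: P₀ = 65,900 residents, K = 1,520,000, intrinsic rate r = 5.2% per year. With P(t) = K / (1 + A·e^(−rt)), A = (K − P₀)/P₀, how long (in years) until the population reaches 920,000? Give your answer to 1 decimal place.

t ≈ 67.7 years

A = (1520000 − 65900)/65900 = 22.06525
920000 = 1520000/(1 + 22.06525·e^(−0.052t)) → 1 + 22.06525·e^(−0.052t) = 1.65217
e^(−0.052t) = 0.029557 → t = ln(33.83338)/0.052 = 3.52145/0.052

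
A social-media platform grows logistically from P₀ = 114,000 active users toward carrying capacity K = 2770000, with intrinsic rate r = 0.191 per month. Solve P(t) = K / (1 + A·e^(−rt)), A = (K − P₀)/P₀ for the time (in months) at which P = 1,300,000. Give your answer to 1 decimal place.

t ≈ 15.8 months

A = (2770000 − 114000)/114000 = 23.29825
1300000 = 2770000/(1 + 23.29825·e^(−0.191t)) → 1 + 23.29825·e^(−0.191t) = 2.13077
e^(−0.191t) = 0.048535 → t = ln(20.60389)/0.191 = 3.02548/0.191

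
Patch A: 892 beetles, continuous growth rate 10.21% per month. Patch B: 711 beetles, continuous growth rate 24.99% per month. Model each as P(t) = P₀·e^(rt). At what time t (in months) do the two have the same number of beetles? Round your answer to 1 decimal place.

t ≈ 1.5 months

892·e^(0.1021t) = 711·e^(0.2499t)
892/711 = e^((0.2499 − 0.1021)t) → ln(1.25457) = 0.1478·t
t = 0.22679 / 0.1478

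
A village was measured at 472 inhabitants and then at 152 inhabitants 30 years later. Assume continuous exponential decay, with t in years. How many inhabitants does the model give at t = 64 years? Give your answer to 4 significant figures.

r = ln(152/472) / 30 ≈ -0.03777 per year
P(64) = 472 · e^(-0.03777·64) = 472 · 0.08916 ≈ 42.09

≈ 42.09 inhabitants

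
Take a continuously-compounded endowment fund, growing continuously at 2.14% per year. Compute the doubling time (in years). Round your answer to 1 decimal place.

doubling time ≈ 32.4 years

doubling time = ln(2) / |r| = 0.69315 / 0.0214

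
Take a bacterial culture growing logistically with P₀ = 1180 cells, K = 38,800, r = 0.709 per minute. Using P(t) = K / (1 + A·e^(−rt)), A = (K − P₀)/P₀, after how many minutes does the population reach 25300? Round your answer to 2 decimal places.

A = (38800 − 1180)/1180 = 31.88136
25300 = 38800/(1 + 31.88136·e^(−0.709t)) → 1 + 31.88136·e^(−0.709t) = 1.5336
e^(−0.709t) = 0.016737 → t = ln(59.74802)/0.709 = 4.09014/0.709

t ≈ 5.77 minutes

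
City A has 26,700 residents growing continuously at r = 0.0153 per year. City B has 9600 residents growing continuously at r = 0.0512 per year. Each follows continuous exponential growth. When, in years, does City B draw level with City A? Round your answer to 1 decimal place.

26700·e^(0.0153t) = 9600·e^(0.0512t)
26700/9600 = e^((0.0512 − 0.0153)t) → ln(2.78125) = 0.0359·t
t = 1.0229 / 0.0359

t ≈ 28.5 years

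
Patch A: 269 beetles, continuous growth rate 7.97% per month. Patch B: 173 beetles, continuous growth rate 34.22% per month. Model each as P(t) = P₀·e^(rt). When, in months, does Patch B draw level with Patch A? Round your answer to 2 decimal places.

269·e^(0.0797t) = 173·e^(0.3422t)
269/173 = e^((0.3422 − 0.0797)t) → ln(1.55491) = 0.2625·t
t = 0.44142 / 0.2625

t ≈ 1.68 months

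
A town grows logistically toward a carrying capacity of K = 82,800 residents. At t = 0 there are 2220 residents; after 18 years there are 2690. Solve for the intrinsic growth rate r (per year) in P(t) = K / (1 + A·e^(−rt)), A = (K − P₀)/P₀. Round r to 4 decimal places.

A = (82800 − 2220)/2220 = 36.2973
2690 = 82800/(1 + 36.2973·e^(−r·18)) → e^(−18r) = (30.78067 − 1)/36.2973 = 0.820465
r = −ln(0.820465)/18 = 0.19788/18

r ≈ 0.0110 per year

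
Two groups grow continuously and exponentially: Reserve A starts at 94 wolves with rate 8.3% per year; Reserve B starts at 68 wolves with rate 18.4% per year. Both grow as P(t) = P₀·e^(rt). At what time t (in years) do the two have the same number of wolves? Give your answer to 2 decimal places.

t ≈ 3.21 years

94·e^(0.083t) = 68·e^(0.184t)
94/68 = e^((0.184 − 0.083)t) → ln(1.38235) = 0.101·t
t = 0.32379 / 0.101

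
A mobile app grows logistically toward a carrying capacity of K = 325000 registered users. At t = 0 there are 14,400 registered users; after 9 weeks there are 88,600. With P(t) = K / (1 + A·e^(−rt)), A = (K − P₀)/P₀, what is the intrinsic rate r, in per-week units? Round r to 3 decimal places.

r ≈ 0.232 per week

A = (325000 − 14400)/14400 = 21.56944
88600 = 325000/(1 + 21.56944·e^(−r·9)) → e^(−9r) = (3.66817 − 1)/21.56944 = 0.123701
r = −ln(0.123701)/9 = 2.08988/9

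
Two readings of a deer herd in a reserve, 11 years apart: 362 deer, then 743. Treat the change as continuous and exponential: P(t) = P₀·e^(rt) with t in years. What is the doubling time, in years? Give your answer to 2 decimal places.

r = ln(743/362) / 11 = ln(2.05249) / 11 ≈ 0.065368 per year
doubling time = ln 2 / |r| = 0.69315 / 0.065368

doubling time ≈ 10.60 years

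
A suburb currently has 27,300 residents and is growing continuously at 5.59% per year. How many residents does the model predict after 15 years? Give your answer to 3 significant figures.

P(15) = 27300 · e^(0.0559·15) = 27300 · e^(0.8385)
= 27300 · 2.3129 ≈ 63142.03

≈ 63,100 residents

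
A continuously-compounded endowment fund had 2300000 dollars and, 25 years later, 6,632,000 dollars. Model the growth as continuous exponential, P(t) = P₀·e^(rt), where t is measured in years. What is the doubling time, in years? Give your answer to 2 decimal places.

doubling time ≈ 16.36 years

r = ln(6632000/2300000) / 25 = ln(2.88348) / 25 ≈ 0.04236 per year
doubling time = ln 2 / |r| = 0.69315 / 0.04236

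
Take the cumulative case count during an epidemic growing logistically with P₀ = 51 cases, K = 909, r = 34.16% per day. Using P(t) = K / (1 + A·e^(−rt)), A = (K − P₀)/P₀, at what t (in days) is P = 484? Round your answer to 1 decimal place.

t ≈ 8.6 days

A = (909 − 51)/51 = 16.82353
484 = 909/(1 + 16.82353·e^(−0.3416t)) → 1 + 16.82353·e^(−0.3416t) = 1.8781
e^(−0.3416t) = 0.052195 → t = ln(19.15903)/0.3416 = 2.95277/0.3416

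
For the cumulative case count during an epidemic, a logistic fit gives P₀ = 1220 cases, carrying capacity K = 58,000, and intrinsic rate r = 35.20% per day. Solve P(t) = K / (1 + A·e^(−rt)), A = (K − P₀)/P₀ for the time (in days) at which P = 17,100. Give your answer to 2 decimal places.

t ≈ 8.43 days

A = (58000 − 1220)/1220 = 46.54098
17100 = 58000/(1 + 46.54098·e^(−0.352t)) → 1 + 46.54098·e^(−0.352t) = 3.39181
e^(−0.352t) = 0.051392 → t = ln(19.45846)/0.352 = 2.96828/0.352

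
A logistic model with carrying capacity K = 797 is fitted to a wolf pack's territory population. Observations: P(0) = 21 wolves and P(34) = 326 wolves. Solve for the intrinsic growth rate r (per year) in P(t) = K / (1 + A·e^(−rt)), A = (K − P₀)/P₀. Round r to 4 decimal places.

r ≈ 0.0953 per year

A = (797 − 21)/21 = 36.95238
326 = 797/(1 + 36.95238·e^(−r·34)) → e^(−34r) = (2.44479 − 1)/36.95238 = 0.039099
r = −ln(0.039099)/34 = 3.24167/34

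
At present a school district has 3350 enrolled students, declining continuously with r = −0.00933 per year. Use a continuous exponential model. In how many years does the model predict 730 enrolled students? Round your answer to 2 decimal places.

t ≈ 163.31 years

730 = 3350 · e^(-0.00933·t)
t = ln(730/3350) / -0.00933 = ln(0.21791) / -0.00933 = -1.52367 / -0.00933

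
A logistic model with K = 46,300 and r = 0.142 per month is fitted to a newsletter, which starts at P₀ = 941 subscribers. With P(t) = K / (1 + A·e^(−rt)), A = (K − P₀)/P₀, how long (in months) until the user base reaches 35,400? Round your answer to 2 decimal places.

t ≈ 35.59 months

A = (46300 − 941)/941 = 48.20298
35400 = 46300/(1 + 48.20298·e^(−0.142t)) → 1 + 48.20298·e^(−0.142t) = 1.30791
e^(−0.142t) = 0.006388 → t = ln(156.54911)/0.142 = 5.05337/0.142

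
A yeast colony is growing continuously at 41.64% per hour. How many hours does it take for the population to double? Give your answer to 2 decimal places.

doubling time = ln(2) / |r| = 0.69315 / 0.4164

doubling time ≈ 1.66 hours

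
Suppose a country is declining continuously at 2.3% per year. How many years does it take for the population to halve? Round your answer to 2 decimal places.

half-life = ln(2) / |r| = 0.69315 / 0.023

half-life ≈ 30.14 years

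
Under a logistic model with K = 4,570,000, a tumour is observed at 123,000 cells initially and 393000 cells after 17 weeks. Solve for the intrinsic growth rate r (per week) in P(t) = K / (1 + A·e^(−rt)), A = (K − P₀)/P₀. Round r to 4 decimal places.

A = (4570000 − 123000)/123000 = 36.15447
393000 = 4570000/(1 + 36.15447·e^(−r·17)) → e^(−17r) = (11.6285 − 1)/36.15447 = 0.293975
r = −ln(0.293975)/17 = 1.22426/17

r ≈ 0.0720 per week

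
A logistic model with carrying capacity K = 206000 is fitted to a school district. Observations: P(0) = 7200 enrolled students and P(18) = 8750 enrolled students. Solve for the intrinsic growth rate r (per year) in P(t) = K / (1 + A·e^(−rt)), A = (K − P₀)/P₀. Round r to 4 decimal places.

r ≈ 0.0113 per year

A = (206000 − 7200)/7200 = 27.61111
8750 = 206000/(1 + 27.61111·e^(−r·18)) → e^(−18r) = (23.54286 − 1)/27.61111 = 0.816442
r = −ln(0.816442)/18 = 0.2028/18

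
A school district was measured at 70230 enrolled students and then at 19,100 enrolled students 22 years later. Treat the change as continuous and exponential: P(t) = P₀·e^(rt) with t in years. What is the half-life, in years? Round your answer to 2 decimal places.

r = ln(19100/70230) / 22 = ln(0.27196) / 22 ≈ -0.059186 per year
half-life = ln 2 / |r| = 0.69315 / 0.059186

half-life ≈ 11.71 years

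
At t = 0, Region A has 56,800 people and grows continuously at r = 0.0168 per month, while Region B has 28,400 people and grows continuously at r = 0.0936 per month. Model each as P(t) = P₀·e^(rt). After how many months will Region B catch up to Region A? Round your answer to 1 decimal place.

t ≈ 9.0 months

56800·e^(0.0168t) = 28400·e^(0.0936t)
56800/28400 = e^((0.0936 − 0.0168)t) → ln(2) = 0.0768·t
t = 0.69315 / 0.0768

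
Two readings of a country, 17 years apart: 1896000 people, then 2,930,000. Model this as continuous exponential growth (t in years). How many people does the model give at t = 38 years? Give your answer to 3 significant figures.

r = ln(2930000/1896000) / 17 ≈ 0.025603 per year
P(38) = 1896000 · e^(0.025603·38) = 1896000 · 2.64567 ≈ 5016194.72

≈ 5,020,000 people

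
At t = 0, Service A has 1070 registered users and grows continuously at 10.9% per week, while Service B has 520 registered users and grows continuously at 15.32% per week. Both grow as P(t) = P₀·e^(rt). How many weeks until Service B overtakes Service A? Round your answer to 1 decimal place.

t ≈ 16.3 weeks

1070·e^(0.109t) = 520·e^(0.1532t)
1070/520 = e^((0.1532 − 0.109)t) → ln(2.05769) = 0.0442·t
t = 0.72159 / 0.0442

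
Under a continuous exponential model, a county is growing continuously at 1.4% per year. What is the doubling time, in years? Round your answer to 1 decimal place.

doubling time = ln(2) / |r| = 0.69315 / 0.014

doubling time ≈ 49.5 years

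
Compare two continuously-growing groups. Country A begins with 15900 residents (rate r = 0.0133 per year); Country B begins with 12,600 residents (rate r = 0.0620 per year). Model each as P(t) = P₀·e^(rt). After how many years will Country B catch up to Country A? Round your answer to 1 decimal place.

t ≈ 4.8 years

15900·e^(0.0133t) = 12600·e^(0.062t)
15900/12600 = e^((0.062 − 0.0133)t) → ln(1.2619) = 0.0487·t
t = 0.23262 / 0.0487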